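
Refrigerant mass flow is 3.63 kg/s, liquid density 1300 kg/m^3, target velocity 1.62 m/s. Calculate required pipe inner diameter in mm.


A = m_dot / (rho * v) = 3.63 / (1300 * 1.62) = 0.001723646724 m^2
d = sqrt(4*A/pi) * 1000
d = 46.8 mm

46.8


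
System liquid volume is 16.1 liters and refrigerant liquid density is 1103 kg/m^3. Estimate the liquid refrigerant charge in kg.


Charge = V * rho / 1000
Charge = 16.1 * 1103 / 1000
Charge = 17.76 kg

17.76


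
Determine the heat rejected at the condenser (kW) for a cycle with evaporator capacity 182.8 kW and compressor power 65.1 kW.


Q_cond = Q_evap + W
Q_cond = 182.8 + 65.1
Q_cond = 247.9 kW

247.9


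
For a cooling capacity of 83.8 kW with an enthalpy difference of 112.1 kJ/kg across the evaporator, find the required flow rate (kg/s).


m_dot = Q / dh
m_dot = 83.8 / 112.1
m_dot = 0.7475 kg/s

0.7475


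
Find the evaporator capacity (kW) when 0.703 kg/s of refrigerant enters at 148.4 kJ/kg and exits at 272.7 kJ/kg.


dh = 272.7 - 148.4 = 124.3 kJ/kg
Q_evap = m_dot * dh = 0.703 * 124.3
Q_evap = 87.38 kW

87.38


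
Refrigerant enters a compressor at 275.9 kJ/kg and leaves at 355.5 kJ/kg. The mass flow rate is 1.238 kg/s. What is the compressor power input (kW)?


dh = 355.5 - 275.9 = 79.6 kJ/kg
W = m_dot * dh = 1.238 * 79.6 = 98.54 kW

98.54


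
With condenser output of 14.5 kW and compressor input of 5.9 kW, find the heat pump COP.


COP_hp = Q_cond / W
COP_hp = 14.5 / 5.9
COP_hp = 2.458

2.458


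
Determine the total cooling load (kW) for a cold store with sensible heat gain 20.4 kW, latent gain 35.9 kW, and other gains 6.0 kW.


Q_total = Q_s + Q_l + Q_misc
Q_total = 20.4 + 35.9 + 6.0
Q_total = 62.3 kW

62.3


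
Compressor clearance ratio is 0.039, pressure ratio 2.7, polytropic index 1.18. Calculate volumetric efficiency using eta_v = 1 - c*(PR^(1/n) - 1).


PR^(1/n) = 2.7^(1/1.18) = 2.32039816
eta_v = 1 - 0.039 * (2.32039816 - 1)
eta_v = 0.9485

0.9485


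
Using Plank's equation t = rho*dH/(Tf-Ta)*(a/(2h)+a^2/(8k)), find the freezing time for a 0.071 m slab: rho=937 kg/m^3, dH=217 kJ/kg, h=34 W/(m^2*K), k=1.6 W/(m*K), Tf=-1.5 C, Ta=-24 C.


dT = -1.5 - (-24) = 22.5 K
term1 = a/(2h) = 0.071/(2*34) = 0.001044117647
term2 = a^2/(8k) = 0.071^2/(8*1.6) = 0.000393828125
t = rho*dH*1000/dT * (term1 + term2)
t = 937*217*1000/22.5 * (0.001044117647 + 0.000393828125)
t = 12994 s

12994


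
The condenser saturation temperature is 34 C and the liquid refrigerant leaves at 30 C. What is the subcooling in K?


Subcooling = T_cond - T_liquid
Subcooling = 34 - 30
Subcooling = 4 K

4


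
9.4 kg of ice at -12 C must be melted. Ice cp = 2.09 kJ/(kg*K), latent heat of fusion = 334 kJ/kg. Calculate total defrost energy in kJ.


Sensible heat = cp * dT = 2.09 * 12 = 25.08 kJ/kg
Total per kg = 25.08 + 334 = 359.08 kJ/kg
Q = m * total = 9.4 * 359.08
Q = 3375.4 kJ

3375.4


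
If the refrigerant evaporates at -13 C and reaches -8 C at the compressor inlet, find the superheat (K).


Superheat = T_suction - T_evap
Superheat = -8 - (-13)
Superheat = 5 K

5


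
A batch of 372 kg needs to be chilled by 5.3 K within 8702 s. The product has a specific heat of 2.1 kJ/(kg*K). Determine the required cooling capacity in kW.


Q = m * cp * dT / t
Q = 372 * 2.1 * 5.3 / 8702
Q = 0.476 kW

0.476


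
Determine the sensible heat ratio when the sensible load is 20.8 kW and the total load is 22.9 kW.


SHR = Q_sensible / Q_total
SHR = 20.8 / 22.9
SHR = 0.908

0.908


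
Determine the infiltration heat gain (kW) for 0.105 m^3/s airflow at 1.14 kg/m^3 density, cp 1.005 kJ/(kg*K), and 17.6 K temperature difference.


Q = V_dot * rho * cp * dT
Q = 0.105 * 1.14 * 1.005 * 17.6
Q = 2.117 kW

2.117


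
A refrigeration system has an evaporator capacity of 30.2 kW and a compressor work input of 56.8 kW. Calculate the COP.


COP = Q_evap / W
COP = 30.2 / 56.8
COP = 0.532

0.532


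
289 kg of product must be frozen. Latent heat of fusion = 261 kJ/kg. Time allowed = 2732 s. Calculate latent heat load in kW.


Q_lat = m * h_fg / t
Q_lat = 289 * 261 / 2732
Q_lat = 27.61 kW

27.61


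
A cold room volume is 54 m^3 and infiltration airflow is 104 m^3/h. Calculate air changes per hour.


ACH = flow / volume
ACH = 104 / 54
ACH = 1.926

1.926


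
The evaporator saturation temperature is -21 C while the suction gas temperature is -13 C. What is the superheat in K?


Superheat = T_suction - T_evap
Superheat = -13 - (-21)
Superheat = 8 K

8


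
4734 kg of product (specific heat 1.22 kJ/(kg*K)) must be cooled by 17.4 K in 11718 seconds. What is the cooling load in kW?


Q = m * cp * dT / t
Q = 4734 * 1.22 * 17.4 / 11718
Q = 8.576 kW

8.576


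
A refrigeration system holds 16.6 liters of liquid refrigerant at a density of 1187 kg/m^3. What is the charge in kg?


Charge = V * rho / 1000
Charge = 16.6 * 1187 / 1000
Charge = 19.7 kg

19.7


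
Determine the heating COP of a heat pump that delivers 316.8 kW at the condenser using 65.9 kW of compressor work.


COP_hp = Q_cond / W
COP_hp = 316.8 / 65.9
COP_hp = 4.807

4.807


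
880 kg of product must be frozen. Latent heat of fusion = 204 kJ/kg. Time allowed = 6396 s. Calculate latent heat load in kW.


Q_lat = m * h_fg / t
Q_lat = 880 * 204 / 6396
Q_lat = 28.07 kW

28.07


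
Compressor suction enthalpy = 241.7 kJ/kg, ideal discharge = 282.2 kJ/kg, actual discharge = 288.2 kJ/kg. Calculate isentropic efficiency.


dh_ideal = 282.2 - 241.7 = 40.5 kJ/kg
dh_actual = 288.2 - 241.7 = 46.5 kJ/kg
eta_s = dh_ideal / dh_actual = 40.5 / 46.5
eta_s = 0.871

0.871


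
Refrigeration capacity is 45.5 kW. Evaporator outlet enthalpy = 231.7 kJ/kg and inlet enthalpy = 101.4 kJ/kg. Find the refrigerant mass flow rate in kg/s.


dh = 231.7 - 101.4 = 130.3 kJ/kg
m_dot = Q / dh = 45.5 / 130.3 = 0.3492 kg/s

0.3492


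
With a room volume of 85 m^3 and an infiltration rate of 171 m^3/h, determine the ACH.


ACH = flow / volume
ACH = 171 / 85
ACH = 2.012

2.012


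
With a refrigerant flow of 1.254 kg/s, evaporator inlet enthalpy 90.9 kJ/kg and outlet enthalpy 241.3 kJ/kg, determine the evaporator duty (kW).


dh = 241.3 - 90.9 = 150.4 kJ/kg
Q_evap = m_dot * dh = 1.254 * 150.4
Q_evap = 188.6 kW

188.6


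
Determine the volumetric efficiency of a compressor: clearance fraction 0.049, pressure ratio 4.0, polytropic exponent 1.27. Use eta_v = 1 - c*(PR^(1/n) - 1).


PR^(1/n) = 4.0^(1/1.27) = 2.97894843
eta_v = 1 - 0.049 * (2.97894843 - 1)
eta_v = 0.903

0.903


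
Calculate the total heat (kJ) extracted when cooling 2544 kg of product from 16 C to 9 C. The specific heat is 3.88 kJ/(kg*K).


dT = 16 - (9) = 7 K
Q = m * cp * dT = 2544 * 3.88 * 7
Q = 69095 kJ

69095


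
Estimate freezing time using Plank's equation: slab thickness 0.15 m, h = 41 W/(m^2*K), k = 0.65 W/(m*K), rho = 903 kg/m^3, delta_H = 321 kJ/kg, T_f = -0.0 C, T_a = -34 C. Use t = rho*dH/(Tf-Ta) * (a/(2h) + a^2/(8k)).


dT = -0.0 - (-34) = 34.0 K
term1 = a/(2h) = 0.15/(2*41) = 0.001829268293
term2 = a^2/(8k) = 0.15^2/(8*0.65) = 0.004326923077
t = rho*dH*1000/dT * (term1 + term2)
t = 903*321*1000/34.0 * (0.001829268293 + 0.004326923077)
t = 52484 s

52484


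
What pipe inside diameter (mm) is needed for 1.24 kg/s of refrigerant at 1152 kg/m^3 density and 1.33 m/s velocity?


A = m_dot / (rho * v) = 1.24 / (1152 * 1.33) = 0.0008093149541 m^2
d = sqrt(4*A/pi) * 1000
d = 32.1 mm

32.1


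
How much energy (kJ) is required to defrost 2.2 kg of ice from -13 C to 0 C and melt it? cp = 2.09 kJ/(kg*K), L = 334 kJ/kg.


Sensible heat = cp * dT = 2.09 * 13 = 27.17 kJ/kg
Total per kg = 27.17 + 334 = 361.17 kJ/kg
Q = m * total = 2.2 * 361.17
Q = 794.6 kJ

794.6


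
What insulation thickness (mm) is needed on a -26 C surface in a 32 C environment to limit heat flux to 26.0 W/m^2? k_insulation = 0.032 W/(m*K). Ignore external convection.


dT = 32 - (-26) = 58 K
thickness = k * dT / q_max * 1000
thickness = 0.032 * 58 / 26.0 * 1000
thickness = 71.4 mm

71.4


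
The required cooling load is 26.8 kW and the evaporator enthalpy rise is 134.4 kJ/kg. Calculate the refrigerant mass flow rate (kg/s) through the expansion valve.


m_dot = Q / dh
m_dot = 26.8 / 134.4
m_dot = 0.1994 kg/s

0.1994


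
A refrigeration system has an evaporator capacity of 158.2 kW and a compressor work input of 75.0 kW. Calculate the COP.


COP = Q_evap / W
COP = 158.2 / 75.0
COP = 2.109

2.109


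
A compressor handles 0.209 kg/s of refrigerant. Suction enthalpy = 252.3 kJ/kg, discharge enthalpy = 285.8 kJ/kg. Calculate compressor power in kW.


dh = 285.8 - 252.3 = 33.5 kJ/kg
W = m_dot * dh = 0.209 * 33.5 = 7.0 kW

7.0


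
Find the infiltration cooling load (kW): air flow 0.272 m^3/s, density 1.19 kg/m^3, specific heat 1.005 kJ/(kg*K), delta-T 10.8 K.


Q = V_dot * rho * cp * dT
Q = 0.272 * 1.19 * 1.005 * 10.8
Q = 3.513 kW

3.513


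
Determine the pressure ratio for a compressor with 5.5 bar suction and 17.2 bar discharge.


PR = P_high / P_low
PR = 17.2 / 5.5
PR = 3.127

3.127


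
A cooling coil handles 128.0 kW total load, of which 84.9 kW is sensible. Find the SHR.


SHR = Q_sensible / Q_total
SHR = 84.9 / 128.0
SHR = 0.663

0.663


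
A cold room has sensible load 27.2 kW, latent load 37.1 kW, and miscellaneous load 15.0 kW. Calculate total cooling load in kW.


Q_total = Q_s + Q_l + Q_misc
Q_total = 27.2 + 37.1 + 15.0
Q_total = 79.3 kW

79.3


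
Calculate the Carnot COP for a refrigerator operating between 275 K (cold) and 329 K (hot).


dT = 329 - 275 = 54 K
COP_carnot = T_cold / dT = 275 / 54
COP_carnot = 5.093

5.093


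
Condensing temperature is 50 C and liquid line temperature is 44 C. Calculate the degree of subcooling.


Subcooling = T_cond - T_liquid
Subcooling = 50 - 44
Subcooling = 6 K

6


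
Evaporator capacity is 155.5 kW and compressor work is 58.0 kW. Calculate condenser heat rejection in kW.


Q_cond = Q_evap + W
Q_cond = 155.5 + 58.0
Q_cond = 213.5 kW

213.5


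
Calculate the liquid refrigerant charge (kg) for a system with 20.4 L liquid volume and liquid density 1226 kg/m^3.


Charge = V * rho / 1000
Charge = 20.4 * 1226 / 1000
Charge = 25.01 kg

25.01


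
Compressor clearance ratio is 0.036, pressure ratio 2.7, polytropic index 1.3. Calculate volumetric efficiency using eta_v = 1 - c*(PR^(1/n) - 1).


PR^(1/n) = 2.7^(1/1.3) = 2.14693196
eta_v = 1 - 0.036 * (2.14693196 - 1)
eta_v = 0.9587

0.9587


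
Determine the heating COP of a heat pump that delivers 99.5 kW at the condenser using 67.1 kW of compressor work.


COP_hp = Q_cond / W
COP_hp = 99.5 / 67.1
COP_hp = 1.483

1.483


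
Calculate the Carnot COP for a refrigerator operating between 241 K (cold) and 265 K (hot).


dT = 265 - 241 = 24 K
COP_carnot = T_cold / dT = 241 / 24
COP_carnot = 10.042

10.042


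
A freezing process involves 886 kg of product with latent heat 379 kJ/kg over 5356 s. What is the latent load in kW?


Q_lat = m * h_fg / t
Q_lat = 886 * 379 / 5356
Q_lat = 62.69 kW

62.69


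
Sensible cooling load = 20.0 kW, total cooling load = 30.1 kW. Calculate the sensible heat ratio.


SHR = Q_sensible / Q_total
SHR = 20.0 / 30.1
SHR = 0.664

0.664


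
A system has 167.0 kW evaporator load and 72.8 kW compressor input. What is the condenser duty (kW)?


Q_cond = Q_evap + W
Q_cond = 167.0 + 72.8
Q_cond = 239.8 kW

239.8


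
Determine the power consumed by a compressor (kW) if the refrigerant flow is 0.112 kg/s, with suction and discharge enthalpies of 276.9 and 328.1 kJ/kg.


dh = 328.1 - 276.9 = 51.2 kJ/kg
W = m_dot * dh = 0.112 * 51.2 = 5.73 kW

5.73


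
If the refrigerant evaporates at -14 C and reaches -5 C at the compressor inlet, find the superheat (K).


Superheat = T_suction - T_evap
Superheat = -5 - (-14)
Superheat = 9 K

9


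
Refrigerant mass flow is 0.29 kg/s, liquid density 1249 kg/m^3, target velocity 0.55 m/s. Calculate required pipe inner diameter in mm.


A = m_dot / (rho * v) = 0.29 / (1249 * 0.55) = 0.0004221559065 m^2
d = sqrt(4*A/pi) * 1000
d = 23.2 mm

23.2


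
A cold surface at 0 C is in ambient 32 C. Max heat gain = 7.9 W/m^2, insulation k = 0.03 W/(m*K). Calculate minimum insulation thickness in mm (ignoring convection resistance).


dT = 32 - (0) = 32 K
thickness = k * dT / q_max * 1000
thickness = 0.03 * 32 / 7.9 * 1000
thickness = 121.5 mm

121.5


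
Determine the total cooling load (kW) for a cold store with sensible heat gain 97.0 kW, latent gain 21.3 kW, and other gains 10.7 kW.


Q_total = Q_s + Q_l + Q_misc
Q_total = 97.0 + 21.3 + 10.7
Q_total = 129.0 kW

129.0


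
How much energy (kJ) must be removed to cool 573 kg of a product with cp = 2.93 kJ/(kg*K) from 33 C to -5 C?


dT = 33 - (-5) = 38 K
Q = m * cp * dT = 573 * 2.93 * 38
Q = 63798 kJ

63798


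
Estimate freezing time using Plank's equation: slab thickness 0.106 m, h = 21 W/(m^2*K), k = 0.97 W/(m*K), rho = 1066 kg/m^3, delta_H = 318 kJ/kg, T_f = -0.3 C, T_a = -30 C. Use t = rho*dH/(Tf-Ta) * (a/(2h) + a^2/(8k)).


dT = -0.3 - (-30) = 29.7 K
term1 = a/(2h) = 0.106/(2*21) = 0.002523809524
term2 = a^2/(8k) = 0.106^2/(8*0.97) = 0.001447938144
t = rho*dH*1000/dT * (term1 + term2)
t = 1066*318*1000/29.7 * (0.002523809524 + 0.001447938144)
t = 45332 s

45332


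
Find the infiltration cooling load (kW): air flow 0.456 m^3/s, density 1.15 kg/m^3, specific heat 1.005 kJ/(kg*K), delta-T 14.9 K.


Q = V_dot * rho * cp * dT
Q = 0.456 * 1.15 * 1.005 * 14.9
Q = 7.853 kW

7.853


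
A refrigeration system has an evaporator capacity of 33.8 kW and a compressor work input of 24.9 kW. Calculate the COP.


COP = Q_evap / W
COP = 33.8 / 24.9
COP = 1.357

1.357


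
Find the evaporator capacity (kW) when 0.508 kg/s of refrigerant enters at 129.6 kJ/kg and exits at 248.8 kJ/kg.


dh = 248.8 - 129.6 = 119.2 kJ/kg
Q_evap = m_dot * dh = 0.508 * 119.2
Q_evap = 60.55 kW

60.55


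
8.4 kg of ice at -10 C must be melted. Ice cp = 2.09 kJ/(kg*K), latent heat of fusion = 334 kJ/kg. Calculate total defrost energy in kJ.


Sensible heat = cp * dT = 2.09 * 10 = 20.9 kJ/kg
Total per kg = 20.9 + 334 = 354.9 kJ/kg
Q = m * total = 8.4 * 354.9
Q = 2981.2 kJ

2981.2


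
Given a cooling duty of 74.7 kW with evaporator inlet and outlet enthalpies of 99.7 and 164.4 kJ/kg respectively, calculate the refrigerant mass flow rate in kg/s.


dh = 164.4 - 99.7 = 64.7 kJ/kg
m_dot = Q / dh = 74.7 / 64.7 = 1.1546 kg/s

1.1546


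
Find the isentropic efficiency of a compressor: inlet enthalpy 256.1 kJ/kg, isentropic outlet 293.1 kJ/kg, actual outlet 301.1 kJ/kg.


dh_ideal = 293.1 - 256.1 = 37.0 kJ/kg
dh_actual = 301.1 - 256.1 = 45.0 kJ/kg
eta_s = dh_ideal / dh_actual = 37.0 / 45.0
eta_s = 0.8222

0.8222


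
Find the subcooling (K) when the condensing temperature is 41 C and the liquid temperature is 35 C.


Subcooling = T_cond - T_liquid
Subcooling = 41 - 35
Subcooling = 6 K

6


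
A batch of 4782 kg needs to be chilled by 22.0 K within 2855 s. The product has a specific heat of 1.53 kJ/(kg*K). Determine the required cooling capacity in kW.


Q = m * cp * dT / t
Q = 4782 * 1.53 * 22.0 / 2855
Q = 56.379 kW

56.379


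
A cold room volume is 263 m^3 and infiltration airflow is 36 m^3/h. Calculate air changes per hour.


ACH = flow / volume
ACH = 36 / 263
ACH = 0.137

0.137


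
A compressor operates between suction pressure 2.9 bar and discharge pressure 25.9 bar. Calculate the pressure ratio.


PR = P_high / P_low
PR = 25.9 / 2.9
PR = 8.931

8.931


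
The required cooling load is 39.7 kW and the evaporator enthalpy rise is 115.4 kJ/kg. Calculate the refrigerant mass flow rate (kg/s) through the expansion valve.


m_dot = Q / dh
m_dot = 39.7 / 115.4
m_dot = 0.344 kg/s

0.344


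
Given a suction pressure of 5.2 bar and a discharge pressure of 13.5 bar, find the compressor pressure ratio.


PR = P_high / P_low
PR = 13.5 / 5.2
PR = 2.596

2.596


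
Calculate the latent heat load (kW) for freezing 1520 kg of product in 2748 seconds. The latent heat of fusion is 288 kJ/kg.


Q_lat = m * h_fg / t
Q_lat = 1520 * 288 / 2748
Q_lat = 159.3 kW

159.3


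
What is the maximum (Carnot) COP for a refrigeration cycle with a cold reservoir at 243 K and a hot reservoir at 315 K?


dT = 315 - 243 = 72 K
COP_carnot = T_cold / dT = 243 / 72
COP_carnot = 3.375

3.375


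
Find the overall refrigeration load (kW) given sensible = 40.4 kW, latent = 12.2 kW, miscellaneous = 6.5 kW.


Q_total = Q_s + Q_l + Q_misc
Q_total = 40.4 + 12.2 + 6.5
Q_total = 59.1 kW

59.1


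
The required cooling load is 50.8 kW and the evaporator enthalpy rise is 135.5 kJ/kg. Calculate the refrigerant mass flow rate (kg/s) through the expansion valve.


m_dot = Q / dh
m_dot = 50.8 / 135.5
m_dot = 0.3749 kg/s

0.3749


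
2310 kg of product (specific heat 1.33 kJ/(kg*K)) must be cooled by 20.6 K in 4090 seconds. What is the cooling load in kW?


Q = m * cp * dT / t
Q = 2310 * 1.33 * 20.6 / 4090
Q = 15.474 kW

15.474


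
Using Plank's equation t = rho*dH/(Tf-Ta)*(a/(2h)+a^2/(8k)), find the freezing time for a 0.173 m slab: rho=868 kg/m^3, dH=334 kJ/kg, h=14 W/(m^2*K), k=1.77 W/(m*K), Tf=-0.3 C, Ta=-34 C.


dT = -0.3 - (-34) = 33.7 K
term1 = a/(2h) = 0.173/(2*14) = 0.006178571429
term2 = a^2/(8k) = 0.173^2/(8*1.77) = 0.002113629944
t = rho*dH*1000/dT * (term1 + term2)
t = 868*334*1000/33.7 * (0.006178571429 + 0.002113629944)
t = 71336 s

71336


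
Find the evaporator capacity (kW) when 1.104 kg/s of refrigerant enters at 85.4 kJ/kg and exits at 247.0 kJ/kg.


dh = 247.0 - 85.4 = 161.6 kJ/kg
Q_evap = m_dot * dh = 1.104 * 161.6
Q_evap = 178.41 kW

178.41


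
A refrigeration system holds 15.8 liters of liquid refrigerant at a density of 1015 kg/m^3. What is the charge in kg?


Charge = V * rho / 1000
Charge = 15.8 * 1015 / 1000
Charge = 16.04 kg

16.04


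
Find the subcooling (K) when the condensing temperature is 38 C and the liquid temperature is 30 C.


Subcooling = T_cond - T_liquid
Subcooling = 38 - 30
Subcooling = 8 K

8


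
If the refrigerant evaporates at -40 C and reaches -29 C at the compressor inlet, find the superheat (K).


Superheat = T_suction - T_evap
Superheat = -29 - (-40)
Superheat = 11 K

11


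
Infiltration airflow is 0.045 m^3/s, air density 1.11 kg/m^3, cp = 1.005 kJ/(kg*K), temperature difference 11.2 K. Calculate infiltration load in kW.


Q = V_dot * rho * cp * dT
Q = 0.045 * 1.11 * 1.005 * 11.2
Q = 0.562 kW

0.562


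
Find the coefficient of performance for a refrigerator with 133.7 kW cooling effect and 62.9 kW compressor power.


COP = Q_evap / W
COP = 133.7 / 62.9
COP = 2.126

2.126


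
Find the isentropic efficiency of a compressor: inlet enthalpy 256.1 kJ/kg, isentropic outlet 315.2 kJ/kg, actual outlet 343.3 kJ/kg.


dh_ideal = 315.2 - 256.1 = 59.1 kJ/kg
dh_actual = 343.3 - 256.1 = 87.2 kJ/kg
eta_s = dh_ideal / dh_actual = 59.1 / 87.2
eta_s = 0.6778

0.6778


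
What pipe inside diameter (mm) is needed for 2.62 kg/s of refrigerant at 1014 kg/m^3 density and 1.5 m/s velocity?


A = m_dot / (rho * v) = 2.62 / (1014 * 1.5) = 0.001722550953 m^2
d = sqrt(4*A/pi) * 1000
d = 46.8 mm

46.8


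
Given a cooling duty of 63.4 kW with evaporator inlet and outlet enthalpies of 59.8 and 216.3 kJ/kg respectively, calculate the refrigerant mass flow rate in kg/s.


dh = 216.3 - 59.8 = 156.5 kJ/kg
m_dot = Q / dh = 63.4 / 156.5 = 0.4051 kg/s

0.4051


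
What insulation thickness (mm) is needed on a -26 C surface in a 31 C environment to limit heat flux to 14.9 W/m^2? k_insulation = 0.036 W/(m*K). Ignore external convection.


dT = 31 - (-26) = 57 K
thickness = k * dT / q_max * 1000
thickness = 0.036 * 57 / 14.9 * 1000
thickness = 137.7 mm

137.7


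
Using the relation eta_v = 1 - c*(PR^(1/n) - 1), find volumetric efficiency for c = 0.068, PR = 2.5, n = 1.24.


PR^(1/n) = 2.5^(1/1.24) = 2.09372367
eta_v = 1 - 0.068 * (2.09372367 - 1)
eta_v = 0.9256

0.9256


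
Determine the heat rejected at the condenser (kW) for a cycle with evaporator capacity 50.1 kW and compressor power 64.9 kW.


Q_cond = Q_evap + W
Q_cond = 50.1 + 64.9
Q_cond = 115.0 kW

115.0


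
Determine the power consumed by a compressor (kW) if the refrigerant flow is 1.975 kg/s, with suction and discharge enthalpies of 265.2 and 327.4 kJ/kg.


dh = 327.4 - 265.2 = 62.2 kJ/kg
W = m_dot * dh = 1.975 * 62.2 = 122.85 kW

122.85


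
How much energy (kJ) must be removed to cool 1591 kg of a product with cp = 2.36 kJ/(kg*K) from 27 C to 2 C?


dT = 27 - (2) = 25 K
Q = m * cp * dT = 1591 * 2.36 * 25
Q = 93869 kJ

93869


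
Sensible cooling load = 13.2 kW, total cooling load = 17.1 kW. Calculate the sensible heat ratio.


SHR = Q_sensible / Q_total
SHR = 13.2 / 17.1
SHR = 0.772

0.772


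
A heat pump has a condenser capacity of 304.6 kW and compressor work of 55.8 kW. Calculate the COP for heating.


COP_hp = Q_cond / W
COP_hp = 304.6 / 55.8
COP_hp = 5.459

5.459


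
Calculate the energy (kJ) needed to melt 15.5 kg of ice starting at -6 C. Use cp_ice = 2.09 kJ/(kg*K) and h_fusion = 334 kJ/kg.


Sensible heat = cp * dT = 2.09 * 6 = 12.54 kJ/kg
Total per kg = 12.54 + 334 = 346.54 kJ/kg
Q = m * total = 15.5 * 346.54
Q = 5371.4 kJ

5371.4


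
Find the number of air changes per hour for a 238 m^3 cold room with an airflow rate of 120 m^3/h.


ACH = flow / volume
ACH = 120 / 238
ACH = 0.504

0.504


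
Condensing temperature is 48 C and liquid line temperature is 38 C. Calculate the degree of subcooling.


Subcooling = T_cond - T_liquid
Subcooling = 48 - 38
Subcooling = 10 K

10


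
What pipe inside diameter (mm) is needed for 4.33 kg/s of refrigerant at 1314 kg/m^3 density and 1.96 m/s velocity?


A = m_dot / (rho * v) = 4.33 / (1314 * 1.96) = 0.001681266114 m^2
d = sqrt(4*A/pi) * 1000
d = 46.3 mm

46.3


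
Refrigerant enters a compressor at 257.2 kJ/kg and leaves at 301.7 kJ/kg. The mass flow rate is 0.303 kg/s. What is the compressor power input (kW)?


dh = 301.7 - 257.2 = 44.5 kJ/kg
W = m_dot * dh = 0.303 * 44.5 = 13.48 kW

13.48


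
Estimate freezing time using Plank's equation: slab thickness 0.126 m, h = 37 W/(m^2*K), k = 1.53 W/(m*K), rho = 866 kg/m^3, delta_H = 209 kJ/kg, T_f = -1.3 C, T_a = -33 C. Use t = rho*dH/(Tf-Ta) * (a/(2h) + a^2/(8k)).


dT = -1.3 - (-33) = 31.7 K
term1 = a/(2h) = 0.126/(2*37) = 0.001702702703
term2 = a^2/(8k) = 0.126^2/(8*1.53) = 0.001297058824
t = rho*dH*1000/dT * (term1 + term2)
t = 866*209*1000/31.7 * (0.001702702703 + 0.001297058824)
t = 17127 s

17127


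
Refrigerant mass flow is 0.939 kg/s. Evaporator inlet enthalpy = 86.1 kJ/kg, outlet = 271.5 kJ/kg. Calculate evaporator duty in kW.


dh = 271.5 - 86.1 = 185.4 kJ/kg
Q_evap = m_dot * dh = 0.939 * 185.4
Q_evap = 174.09 kW

174.09


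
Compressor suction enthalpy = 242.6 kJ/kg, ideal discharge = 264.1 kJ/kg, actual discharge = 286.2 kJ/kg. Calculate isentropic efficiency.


dh_ideal = 264.1 - 242.6 = 21.5 kJ/kg
dh_actual = 286.2 - 242.6 = 43.6 kJ/kg
eta_s = dh_ideal / dh_actual = 21.5 / 43.6
eta_s = 0.4931

0.4931


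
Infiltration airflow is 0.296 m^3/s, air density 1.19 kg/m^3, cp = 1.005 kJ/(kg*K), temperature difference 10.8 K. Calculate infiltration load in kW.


Q = V_dot * rho * cp * dT
Q = 0.296 * 1.19 * 1.005 * 10.8
Q = 3.823 kW

3.823


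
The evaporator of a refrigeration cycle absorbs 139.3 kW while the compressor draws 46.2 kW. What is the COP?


COP = Q_evap / W
COP = 139.3 / 46.2
COP = 3.015

3.015


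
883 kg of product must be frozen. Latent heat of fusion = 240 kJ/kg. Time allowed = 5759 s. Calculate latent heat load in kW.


Q_lat = m * h_fg / t
Q_lat = 883 * 240 / 5759
Q_lat = 36.8 kW

36.8


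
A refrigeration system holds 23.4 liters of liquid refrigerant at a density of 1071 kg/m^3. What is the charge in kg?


Charge = V * rho / 1000
Charge = 23.4 * 1071 / 1000
Charge = 25.06 kg

25.06


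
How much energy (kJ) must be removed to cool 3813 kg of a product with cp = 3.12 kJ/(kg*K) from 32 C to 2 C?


dT = 32 - (2) = 30 K
Q = m * cp * dT = 3813 * 3.12 * 30
Q = 356897 kJ

356897


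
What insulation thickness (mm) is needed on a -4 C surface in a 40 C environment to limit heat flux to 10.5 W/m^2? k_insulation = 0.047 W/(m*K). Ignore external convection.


dT = 40 - (-4) = 44 K
thickness = k * dT / q_max * 1000
thickness = 0.047 * 44 / 10.5 * 1000
thickness = 197.0 mm

197.0


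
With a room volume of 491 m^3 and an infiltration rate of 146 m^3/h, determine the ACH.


ACH = flow / volume
ACH = 146 / 491
ACH = 0.297

0.297


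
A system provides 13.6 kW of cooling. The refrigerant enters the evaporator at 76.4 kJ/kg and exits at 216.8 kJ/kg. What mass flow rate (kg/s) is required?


dh = 216.8 - 76.4 = 140.4 kJ/kg
m_dot = Q / dh = 13.6 / 140.4 = 0.0969 kg/s

0.0969


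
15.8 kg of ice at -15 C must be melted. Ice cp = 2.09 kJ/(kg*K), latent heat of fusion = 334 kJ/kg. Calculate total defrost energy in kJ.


Sensible heat = cp * dT = 2.09 * 15 = 31.35 kJ/kg
Total per kg = 31.35 + 334 = 365.35 kJ/kg
Q = m * total = 15.8 * 365.35
Q = 5772.5 kJ

5772.5


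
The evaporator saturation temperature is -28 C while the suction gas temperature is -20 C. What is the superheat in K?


Superheat = T_suction - T_evap
Superheat = -20 - (-28)
Superheat = 8 K

8


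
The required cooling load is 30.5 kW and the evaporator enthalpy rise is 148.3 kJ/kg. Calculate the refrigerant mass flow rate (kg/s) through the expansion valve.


m_dot = Q / dh
m_dot = 30.5 / 148.3
m_dot = 0.2057 kg/s

0.2057


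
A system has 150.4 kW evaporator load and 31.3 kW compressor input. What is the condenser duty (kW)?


Q_cond = Q_evap + W
Q_cond = 150.4 + 31.3
Q_cond = 181.7 kW

181.7


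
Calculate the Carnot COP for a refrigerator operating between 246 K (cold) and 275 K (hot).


dT = 275 - 246 = 29 K
COP_carnot = T_cold / dT = 246 / 29
COP_carnot = 8.483

8.483


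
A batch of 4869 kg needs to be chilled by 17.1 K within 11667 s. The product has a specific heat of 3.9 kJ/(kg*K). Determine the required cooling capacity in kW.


Q = m * cp * dT / t
Q = 4869 * 3.9 * 17.1 / 11667
Q = 27.832 kW

27.832


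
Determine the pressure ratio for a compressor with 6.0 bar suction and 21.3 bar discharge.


PR = P_high / P_low
PR = 21.3 / 6.0
PR = 3.55

3.55


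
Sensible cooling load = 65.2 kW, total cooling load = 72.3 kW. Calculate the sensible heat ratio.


SHR = Q_sensible / Q_total
SHR = 65.2 / 72.3
SHR = 0.902

0.902


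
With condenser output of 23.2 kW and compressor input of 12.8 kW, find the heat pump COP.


COP_hp = Q_cond / W
COP_hp = 23.2 / 12.8
COP_hp = 1.813

1.813


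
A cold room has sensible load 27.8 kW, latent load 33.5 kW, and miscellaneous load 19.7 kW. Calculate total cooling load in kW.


Q_total = Q_s + Q_l + Q_misc
Q_total = 27.8 + 33.5 + 19.7
Q_total = 81.0 kW

81.0


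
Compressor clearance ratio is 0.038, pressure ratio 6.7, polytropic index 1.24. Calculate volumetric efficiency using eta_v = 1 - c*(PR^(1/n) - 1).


PR^(1/n) = 6.7^(1/1.24) = 4.63649032
eta_v = 1 - 0.038 * (4.63649032 - 1)
eta_v = 0.8618

0.8618


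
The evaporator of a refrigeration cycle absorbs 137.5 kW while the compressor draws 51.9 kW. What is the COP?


COP = Q_evap / W
COP = 137.5 / 51.9
COP = 2.649

2.649


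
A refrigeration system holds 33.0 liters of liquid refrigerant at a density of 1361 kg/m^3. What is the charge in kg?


Charge = V * rho / 1000
Charge = 33.0 * 1361 / 1000
Charge = 44.91 kg

44.91


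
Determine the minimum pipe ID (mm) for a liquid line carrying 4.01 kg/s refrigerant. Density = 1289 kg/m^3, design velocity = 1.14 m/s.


A = m_dot / (rho * v) = 4.01 / (1289 * 1.14) = 0.002728893607 m^2
d = sqrt(4*A/pi) * 1000
d = 58.9 mm

58.9


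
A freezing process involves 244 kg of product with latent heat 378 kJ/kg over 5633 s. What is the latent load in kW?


Q_lat = m * h_fg / t
Q_lat = 244 * 378 / 5633
Q_lat = 16.37 kW

16.37


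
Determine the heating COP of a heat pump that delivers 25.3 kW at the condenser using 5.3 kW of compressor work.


COP_hp = Q_cond / W
COP_hp = 25.3 / 5.3
COP_hp = 4.774

4.774


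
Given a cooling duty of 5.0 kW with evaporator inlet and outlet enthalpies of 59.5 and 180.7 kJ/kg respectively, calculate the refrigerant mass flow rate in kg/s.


dh = 180.7 - 59.5 = 121.2 kJ/kg
m_dot = Q / dh = 5.0 / 121.2 = 0.0413 kg/s

0.0413


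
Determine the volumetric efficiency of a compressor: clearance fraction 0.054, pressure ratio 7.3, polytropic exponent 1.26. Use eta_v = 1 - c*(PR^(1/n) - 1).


PR^(1/n) = 7.3^(1/1.26) = 4.84369594
eta_v = 1 - 0.054 * (4.84369594 - 1)
eta_v = 0.7924

0.7924


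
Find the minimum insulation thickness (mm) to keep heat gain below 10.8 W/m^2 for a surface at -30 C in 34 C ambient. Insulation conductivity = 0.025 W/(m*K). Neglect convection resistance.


dT = 34 - (-30) = 64 K
thickness = k * dT / q_max * 1000
thickness = 0.025 * 64 / 10.8 * 1000
thickness = 148.1 mm

148.1


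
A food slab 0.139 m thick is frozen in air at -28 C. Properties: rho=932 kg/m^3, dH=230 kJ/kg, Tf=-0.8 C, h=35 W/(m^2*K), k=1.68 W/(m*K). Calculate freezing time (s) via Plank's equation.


dT = -0.8 - (-28) = 27.2 K
term1 = a/(2h) = 0.139/(2*35) = 0.001985714286
term2 = a^2/(8k) = 0.139^2/(8*1.68) = 0.001437574405
t = rho*dH*1000/dT * (term1 + term2)
t = 932*230*1000/27.2 * (0.001985714286 + 0.001437574405)
t = 26979 s

26979


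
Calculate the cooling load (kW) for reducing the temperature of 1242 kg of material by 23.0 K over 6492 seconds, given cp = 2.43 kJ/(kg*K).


Q = m * cp * dT / t
Q = 1242 * 2.43 * 23.0 / 6492
Q = 10.692 kW

10.692


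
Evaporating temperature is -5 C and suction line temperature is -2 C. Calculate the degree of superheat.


Superheat = T_suction - T_evap
Superheat = -2 - (-5)
Superheat = 3 K

3


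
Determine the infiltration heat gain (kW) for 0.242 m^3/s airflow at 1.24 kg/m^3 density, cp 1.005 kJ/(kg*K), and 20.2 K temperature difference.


Q = V_dot * rho * cp * dT
Q = 0.242 * 1.24 * 1.005 * 20.2
Q = 6.092 kW

6.092


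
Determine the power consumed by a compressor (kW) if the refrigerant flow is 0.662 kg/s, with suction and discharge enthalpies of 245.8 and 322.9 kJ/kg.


dh = 322.9 - 245.8 = 77.1 kJ/kg
W = m_dot * dh = 0.662 * 77.1 = 51.04 kW

51.04


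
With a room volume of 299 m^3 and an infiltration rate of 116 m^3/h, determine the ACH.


ACH = flow / volume
ACH = 116 / 299
ACH = 0.388

0.388


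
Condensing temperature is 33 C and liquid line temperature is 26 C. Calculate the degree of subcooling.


Subcooling = T_cond - T_liquid
Subcooling = 33 - 26
Subcooling = 7 K

7


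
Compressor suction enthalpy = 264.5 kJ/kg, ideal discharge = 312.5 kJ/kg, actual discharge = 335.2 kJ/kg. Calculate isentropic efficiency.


dh_ideal = 312.5 - 264.5 = 48.0 kJ/kg
dh_actual = 335.2 - 264.5 = 70.7 kJ/kg
eta_s = dh_ideal / dh_actual = 48.0 / 70.7
eta_s = 0.6789

0.6789


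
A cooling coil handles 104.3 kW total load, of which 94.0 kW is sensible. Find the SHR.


SHR = Q_sensible / Q_total
SHR = 94.0 / 104.3
SHR = 0.901

0.901


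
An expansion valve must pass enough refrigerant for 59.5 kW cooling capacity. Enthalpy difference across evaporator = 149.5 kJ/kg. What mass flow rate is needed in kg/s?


m_dot = Q / dh
m_dot = 59.5 / 149.5
m_dot = 0.398 kg/s

0.398


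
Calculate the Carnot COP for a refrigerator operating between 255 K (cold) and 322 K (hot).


dT = 322 - 255 = 67 K
COP_carnot = T_cold / dT = 255 / 67
COP_carnot = 3.806

3.806


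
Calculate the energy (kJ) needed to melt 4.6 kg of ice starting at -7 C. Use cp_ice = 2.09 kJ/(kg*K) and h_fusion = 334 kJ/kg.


Sensible heat = cp * dT = 2.09 * 7 = 14.63 kJ/kg
Total per kg = 14.63 + 334 = 348.63 kJ/kg
Q = m * total = 4.6 * 348.63
Q = 1603.7 kJ

1603.7


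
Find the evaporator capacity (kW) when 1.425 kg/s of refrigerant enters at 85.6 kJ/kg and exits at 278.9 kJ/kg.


dh = 278.9 - 85.6 = 193.3 kJ/kg
Q_evap = m_dot * dh = 1.425 * 193.3
Q_evap = 275.45 kW

275.45


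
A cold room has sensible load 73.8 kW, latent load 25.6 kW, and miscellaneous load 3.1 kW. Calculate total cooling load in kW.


Q_total = Q_s + Q_l + Q_misc
Q_total = 73.8 + 25.6 + 3.1
Q_total = 102.5 kW

102.5


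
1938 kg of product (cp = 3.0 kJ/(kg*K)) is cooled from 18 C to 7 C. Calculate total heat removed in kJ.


dT = 18 - (7) = 11 K
Q = m * cp * dT = 1938 * 3.0 * 11
Q = 63954 kJ

63954


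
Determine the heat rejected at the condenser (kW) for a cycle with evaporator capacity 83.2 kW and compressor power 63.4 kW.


Q_cond = Q_evap + W
Q_cond = 83.2 + 63.4
Q_cond = 146.6 kW

146.6


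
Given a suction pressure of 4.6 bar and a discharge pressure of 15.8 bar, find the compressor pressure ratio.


PR = P_high / P_low
PR = 15.8 / 4.6
PR = 3.435

3.435


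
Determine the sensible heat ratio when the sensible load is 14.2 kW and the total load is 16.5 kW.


SHR = Q_sensible / Q_total
SHR = 14.2 / 16.5
SHR = 0.861

0.861


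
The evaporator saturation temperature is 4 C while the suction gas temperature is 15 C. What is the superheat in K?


Superheat = T_suction - T_evap
Superheat = 15 - (4)
Superheat = 11 K

11


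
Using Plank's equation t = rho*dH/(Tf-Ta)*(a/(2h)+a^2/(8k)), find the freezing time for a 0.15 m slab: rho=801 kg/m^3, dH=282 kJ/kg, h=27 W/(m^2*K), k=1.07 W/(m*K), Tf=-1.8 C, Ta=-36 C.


dT = -1.8 - (-36) = 34.2 K
term1 = a/(2h) = 0.15/(2*27) = 0.002777777778
term2 = a^2/(8k) = 0.15^2/(8*1.07) = 0.002628504673
t = rho*dH*1000/dT * (term1 + term2)
t = 801*282*1000/34.2 * (0.002777777778 + 0.002628504673)
t = 35707 s

35707


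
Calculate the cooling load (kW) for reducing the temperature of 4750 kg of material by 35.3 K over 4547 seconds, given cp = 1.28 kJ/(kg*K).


Q = m * cp * dT / t
Q = 4750 * 1.28 * 35.3 / 4547
Q = 47.201 kW

47.201


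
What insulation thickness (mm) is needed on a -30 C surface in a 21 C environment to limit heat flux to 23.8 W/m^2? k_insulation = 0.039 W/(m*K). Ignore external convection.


dT = 21 - (-30) = 51 K
thickness = k * dT / q_max * 1000
thickness = 0.039 * 51 / 23.8 * 1000
thickness = 83.6 mm

83.6


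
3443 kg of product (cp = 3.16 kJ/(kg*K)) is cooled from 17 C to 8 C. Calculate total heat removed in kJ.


dT = 17 - (8) = 9 K
Q = m * cp * dT = 3443 * 3.16 * 9
Q = 97919 kJ

97919


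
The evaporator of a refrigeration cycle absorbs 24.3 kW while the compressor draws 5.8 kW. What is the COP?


COP = Q_evap / W
COP = 24.3 / 5.8
COP = 4.19

4.19


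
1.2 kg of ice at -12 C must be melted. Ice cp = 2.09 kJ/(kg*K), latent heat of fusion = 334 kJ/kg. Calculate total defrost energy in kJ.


Sensible heat = cp * dT = 2.09 * 12 = 25.08 kJ/kg
Total per kg = 25.08 + 334 = 359.08 kJ/kg
Q = m * total = 1.2 * 359.08
Q = 430.9 kJ

430.9


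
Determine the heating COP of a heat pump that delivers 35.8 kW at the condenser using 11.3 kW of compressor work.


COP_hp = Q_cond / W
COP_hp = 35.8 / 11.3
COP_hp = 3.168

3.168


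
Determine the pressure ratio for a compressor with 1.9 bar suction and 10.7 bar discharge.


PR = P_high / P_low
PR = 10.7 / 1.9
PR = 5.632

5.632


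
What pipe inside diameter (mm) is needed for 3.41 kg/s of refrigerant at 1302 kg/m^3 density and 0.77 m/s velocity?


A = m_dot / (rho * v) = 3.41 / (1302 * 0.77) = 0.003401360544 m^2
d = sqrt(4*A/pi) * 1000
d = 65.8 mm

65.8


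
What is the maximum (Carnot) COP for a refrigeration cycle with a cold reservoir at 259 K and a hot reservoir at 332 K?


dT = 332 - 259 = 73 K
COP_carnot = T_cold / dT = 259 / 73
COP_carnot = 3.548

3.548


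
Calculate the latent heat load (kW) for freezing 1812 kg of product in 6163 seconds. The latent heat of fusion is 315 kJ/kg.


Q_lat = m * h_fg / t
Q_lat = 1812 * 315 / 6163
Q_lat = 92.61 kW

92.61


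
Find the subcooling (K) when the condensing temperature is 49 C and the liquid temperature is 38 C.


Subcooling = T_cond - T_liquid
Subcooling = 49 - 38
Subcooling = 11 K

11


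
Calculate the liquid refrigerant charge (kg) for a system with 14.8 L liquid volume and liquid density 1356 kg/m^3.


Charge = V * rho / 1000
Charge = 14.8 * 1356 / 1000
Charge = 20.07 kg

20.07


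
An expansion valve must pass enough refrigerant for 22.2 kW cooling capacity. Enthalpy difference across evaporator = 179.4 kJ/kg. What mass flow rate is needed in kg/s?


m_dot = Q / dh
m_dot = 22.2 / 179.4
m_dot = 0.1237 kg/s

0.1237


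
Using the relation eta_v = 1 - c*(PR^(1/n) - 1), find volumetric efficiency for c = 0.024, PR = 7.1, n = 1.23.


PR^(1/n) = 7.1^(1/1.23) = 4.92130134
eta_v = 1 - 0.024 * (4.92130134 - 1)
eta_v = 0.9059

0.9059


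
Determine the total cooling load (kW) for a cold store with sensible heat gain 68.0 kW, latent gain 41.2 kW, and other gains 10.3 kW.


Q_total = Q_s + Q_l + Q_misc
Q_total = 68.0 + 41.2 + 10.3
Q_total = 119.5 kW

119.5


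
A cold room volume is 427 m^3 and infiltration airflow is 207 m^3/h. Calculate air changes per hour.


ACH = flow / volume
ACH = 207 / 427
ACH = 0.485

0.485


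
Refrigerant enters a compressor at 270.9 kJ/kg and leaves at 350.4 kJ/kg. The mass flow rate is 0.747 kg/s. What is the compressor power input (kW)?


dh = 350.4 - 270.9 = 79.5 kJ/kg
W = m_dot * dh = 0.747 * 79.5 = 59.39 kW

59.39


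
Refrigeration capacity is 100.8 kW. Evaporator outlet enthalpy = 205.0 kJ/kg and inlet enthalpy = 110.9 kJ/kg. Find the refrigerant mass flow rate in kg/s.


dh = 205.0 - 110.9 = 94.1 kJ/kg
m_dot = Q / dh = 100.8 / 94.1 = 1.0712 kg/s

1.0712


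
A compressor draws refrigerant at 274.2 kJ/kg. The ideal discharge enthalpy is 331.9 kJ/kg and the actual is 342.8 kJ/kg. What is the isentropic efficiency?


dh_ideal = 331.9 - 274.2 = 57.7 kJ/kg
dh_actual = 342.8 - 274.2 = 68.6 kJ/kg
eta_s = dh_ideal / dh_actual = 57.7 / 68.6
eta_s = 0.8411

0.8411


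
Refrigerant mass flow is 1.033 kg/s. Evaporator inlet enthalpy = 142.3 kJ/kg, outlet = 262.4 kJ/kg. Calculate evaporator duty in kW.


dh = 262.4 - 142.3 = 120.1 kJ/kg
Q_evap = m_dot * dh = 1.033 * 120.1
Q_evap = 124.06 kW

124.06


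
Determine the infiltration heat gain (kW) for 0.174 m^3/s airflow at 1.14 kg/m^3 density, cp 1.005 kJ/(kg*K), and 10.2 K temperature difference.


Q = V_dot * rho * cp * dT
Q = 0.174 * 1.14 * 1.005 * 10.2
Q = 2.033 kW

2.033


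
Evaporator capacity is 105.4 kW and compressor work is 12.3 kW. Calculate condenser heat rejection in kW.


Q_cond = Q_evap + W
Q_cond = 105.4 + 12.3
Q_cond = 117.7 kW

117.7


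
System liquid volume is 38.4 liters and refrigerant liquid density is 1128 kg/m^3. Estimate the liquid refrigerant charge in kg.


Charge = V * rho / 1000
Charge = 38.4 * 1128 / 1000
Charge = 43.32 kg

43.32


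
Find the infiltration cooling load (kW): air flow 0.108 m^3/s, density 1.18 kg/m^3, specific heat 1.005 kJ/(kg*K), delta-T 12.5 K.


Q = V_dot * rho * cp * dT
Q = 0.108 * 1.18 * 1.005 * 12.5
Q = 1.601 kW

1.601


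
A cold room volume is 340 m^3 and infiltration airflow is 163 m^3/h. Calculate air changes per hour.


ACH = flow / volume
ACH = 163 / 340
ACH = 0.479

0.479


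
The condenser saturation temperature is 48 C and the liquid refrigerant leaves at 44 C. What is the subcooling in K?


Subcooling = T_cond - T_liquid
Subcooling = 48 - 44
Subcooling = 4 K

4


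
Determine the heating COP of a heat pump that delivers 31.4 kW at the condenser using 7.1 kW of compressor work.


COP_hp = Q_cond / W
COP_hp = 31.4 / 7.1
COP_hp = 4.423

4.423
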